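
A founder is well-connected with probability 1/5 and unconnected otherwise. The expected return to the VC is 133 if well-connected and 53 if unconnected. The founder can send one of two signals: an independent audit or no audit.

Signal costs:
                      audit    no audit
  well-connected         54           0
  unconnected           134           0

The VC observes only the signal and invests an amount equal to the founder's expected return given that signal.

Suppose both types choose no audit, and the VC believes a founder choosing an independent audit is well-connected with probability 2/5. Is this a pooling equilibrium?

Yes

At the pooled signal (no audit) the VC holds the prior 1/5 and pays 1/5·133 + 4/5·53 = 69. Off-path (audit) belief 2/5 gives 2/5·133 + 3/5·53 = 85.
Well-connected: no audit gives 69 − 0 = 69; audit gives 85 − 54 = 31. Stays. ✓
Unconnected: no audit gives 69 − 0 = 69; audit gives 85 − 134 = -49. Stays. ✓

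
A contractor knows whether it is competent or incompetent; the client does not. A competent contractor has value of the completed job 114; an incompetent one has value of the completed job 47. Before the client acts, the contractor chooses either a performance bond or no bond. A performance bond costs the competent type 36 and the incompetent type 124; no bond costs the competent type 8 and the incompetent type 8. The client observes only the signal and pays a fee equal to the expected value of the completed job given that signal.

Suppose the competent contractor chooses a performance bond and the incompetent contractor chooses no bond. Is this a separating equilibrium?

Yes

Under separation the client infers type exactly: bond → competent (pays 114), no bond → incompetent (pays 47).
Competent: bond gives 114 − 36 = 78; no bond gives 47 − 8 = 39. No deviation. ✓
Incompetent: no bond gives 47 − 8 = 39; bond gives 114 − 124 = -10. No deviation. ✓
Neither type gains from mimicking the other.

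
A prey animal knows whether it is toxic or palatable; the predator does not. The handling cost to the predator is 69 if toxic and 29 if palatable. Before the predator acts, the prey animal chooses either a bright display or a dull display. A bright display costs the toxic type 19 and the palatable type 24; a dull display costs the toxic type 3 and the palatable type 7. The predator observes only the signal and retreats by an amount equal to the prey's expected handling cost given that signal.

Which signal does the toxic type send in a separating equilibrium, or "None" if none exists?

Try toxic → bright display, palatable → dull display:
  Under separation the predator infers type exactly: bright display → toxic (pays 69), dull display → palatable (pays 29).
  Toxic: bright display gives 69 − 19 = 50; dull display gives 29 − 3 = 26. No deviation. ✓
  Palatable: dull display gives 29 − 7 = 22; bright display gives 69 − 24 = 45. Would deviate. ✗
Try toxic → dull display, palatable → bright display:
  Under separation the predator infers type exactly: dull display → toxic (pays 69), bright display → palatable (pays 29).
  Toxic: dull display gives 69 − 3 = 66; bright display gives 29 − 19 = 10. No deviation. ✓
  Palatable: bright display gives 29 − 24 = 5; dull display gives 69 − 7 = 62. Would deviate. ✗
Neither assignment is incentive-compatible.

None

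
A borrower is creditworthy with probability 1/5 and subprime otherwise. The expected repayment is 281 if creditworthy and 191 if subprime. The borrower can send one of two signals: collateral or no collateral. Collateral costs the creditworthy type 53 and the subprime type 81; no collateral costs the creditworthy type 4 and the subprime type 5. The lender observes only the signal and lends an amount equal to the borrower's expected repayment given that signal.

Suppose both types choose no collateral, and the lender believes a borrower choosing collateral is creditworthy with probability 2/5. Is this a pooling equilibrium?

Yes

On the equilibrium path (no collateral) the lender holds the prior 1/5 and pays 1/5·281 + 4/5·191 = 209. Off-path (collateral) belief 2/5 gives 2/5·281 + 3/5·191 = 227.
Creditworthy: no collateral gives 209 − 4 = 205; collateral gives 227 − 53 = 174. Stays. ✓
Subprime: no collateral gives 209 − 5 = 204; collateral gives 227 − 81 = 146. Stays. ✓
Beliefs are Bayes-consistent on-path and both types best-respond.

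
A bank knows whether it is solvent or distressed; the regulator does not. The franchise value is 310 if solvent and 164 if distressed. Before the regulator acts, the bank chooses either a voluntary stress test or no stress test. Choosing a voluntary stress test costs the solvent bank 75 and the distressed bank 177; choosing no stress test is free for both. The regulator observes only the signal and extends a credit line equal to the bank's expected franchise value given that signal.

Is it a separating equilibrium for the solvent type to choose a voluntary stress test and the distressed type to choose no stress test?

If types separate, stress test earns payment 310 and no stress test earns 164.
Solvent: stress test gives 310 − 75 = 235; no stress test gives 164 − 0 = 164. No deviation. ✓
Distressed: no stress test gives 164 − 0 = 164; stress test gives 310 − 177 = 133. No deviation. ✓
Both incentive constraints hold.

Yes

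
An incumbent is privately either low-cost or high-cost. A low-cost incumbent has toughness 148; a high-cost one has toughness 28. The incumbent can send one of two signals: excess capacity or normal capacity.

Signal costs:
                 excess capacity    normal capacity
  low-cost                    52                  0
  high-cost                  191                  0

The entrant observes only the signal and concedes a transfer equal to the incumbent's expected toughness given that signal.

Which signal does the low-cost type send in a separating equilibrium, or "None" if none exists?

Try low-cost → excess capacity, high-cost → normal capacity:
  If types separate, excess capacity earns payment 148 and normal capacity earns 28.
  Low-cost: excess capacity gives 148 − 52 = 96; normal capacity gives 28 − 0 = 28. No deviation. ✓
  High-cost: normal capacity gives 28 − 0 = 28; excess capacity gives 148 − 191 = -43. No deviation. ✓
Both hold — the low-cost type sends excess capacity.

excess capacity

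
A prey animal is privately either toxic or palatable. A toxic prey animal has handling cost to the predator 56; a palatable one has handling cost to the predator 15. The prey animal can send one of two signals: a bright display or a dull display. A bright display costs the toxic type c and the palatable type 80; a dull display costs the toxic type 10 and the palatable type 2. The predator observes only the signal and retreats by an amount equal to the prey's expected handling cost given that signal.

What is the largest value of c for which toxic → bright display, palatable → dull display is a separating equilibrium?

51

Under separation: bright display → toxic (pays 56); dull display → palatable (pays 15).
Palatable: 15 − 2 = 13 ≥ 56 − 80 = -24. Holds regardless of c. ✓
Toxic: 56 − c ≥ 15 − 10, so c ≤ 56 − 5 = 51.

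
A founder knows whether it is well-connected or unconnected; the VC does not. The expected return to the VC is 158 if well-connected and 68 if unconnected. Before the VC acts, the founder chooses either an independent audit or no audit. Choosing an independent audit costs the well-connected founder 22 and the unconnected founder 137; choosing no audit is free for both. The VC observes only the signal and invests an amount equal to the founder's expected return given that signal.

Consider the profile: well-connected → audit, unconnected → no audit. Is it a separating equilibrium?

Under separation the VC infers type exactly: audit → well-connected (pays 158), no audit → unconnected (pays 68).
Well-connected: audit gives 158 − 22 = 136; no audit gives 68 − 0 = 68. No deviation. ✓
Unconnected: no audit gives 68 − 0 = 68; audit gives 158 − 137 = 21. No deviation. ✓
Both incentive constraints hold.

Yes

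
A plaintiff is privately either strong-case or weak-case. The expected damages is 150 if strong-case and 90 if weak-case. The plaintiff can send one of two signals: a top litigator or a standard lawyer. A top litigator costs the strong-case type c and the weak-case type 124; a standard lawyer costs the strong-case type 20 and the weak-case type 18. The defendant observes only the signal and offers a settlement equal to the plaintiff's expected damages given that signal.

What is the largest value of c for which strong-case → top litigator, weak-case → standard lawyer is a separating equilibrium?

Under separation: top litigator → strong-case (pays 150); standard lawyer → weak-case (pays 90).
Weak-case: 90 − 18 = 72 ≥ 150 − 124 = 26. Holds regardless of c. ✓
Strong-case: 150 − c ≥ 90 − 20, so c ≤ 150 − 70 = 80.

80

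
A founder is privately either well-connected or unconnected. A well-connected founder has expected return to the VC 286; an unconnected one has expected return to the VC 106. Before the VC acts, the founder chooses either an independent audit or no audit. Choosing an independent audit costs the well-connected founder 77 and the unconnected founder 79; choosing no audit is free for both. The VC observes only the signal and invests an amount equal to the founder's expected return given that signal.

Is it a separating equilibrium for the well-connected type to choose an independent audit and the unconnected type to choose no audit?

No

Under separation the VC infers type exactly: audit → well-connected (pays 286), no audit → unconnected (pays 106).
Well-connected: audit gives 286 − 77 = 209; no audit gives 106 − 0 = 106. No deviation. ✓
Unconnected: no audit gives 106 − 0 = 106; audit gives 286 − 79 = 207. Would deviate. ✗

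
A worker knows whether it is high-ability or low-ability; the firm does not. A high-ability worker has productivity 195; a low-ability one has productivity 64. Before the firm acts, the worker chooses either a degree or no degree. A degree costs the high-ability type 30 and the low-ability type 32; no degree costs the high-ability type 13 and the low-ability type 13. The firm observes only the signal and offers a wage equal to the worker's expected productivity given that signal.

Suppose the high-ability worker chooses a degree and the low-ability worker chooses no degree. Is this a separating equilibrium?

Under separation the firm infers type exactly: degree → high-ability (pays 195), no degree → low-ability (pays 64).
High-ability: degree gives 195 − 30 = 165; no degree gives 64 − 13 = 51. No deviation. ✓
Low-ability: no degree gives 64 − 13 = 51; degree gives 195 − 32 = 163. Would deviate. ✗

No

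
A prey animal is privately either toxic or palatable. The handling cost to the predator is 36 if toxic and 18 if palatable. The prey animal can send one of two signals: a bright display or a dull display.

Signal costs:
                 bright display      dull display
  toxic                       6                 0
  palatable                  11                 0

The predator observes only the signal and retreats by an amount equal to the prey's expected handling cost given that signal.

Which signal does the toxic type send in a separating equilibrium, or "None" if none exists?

None

Try toxic → bright display, palatable → dull display:
  If types separate, bright display earns payment 36 and dull display earns 18.
  Toxic: bright display gives 36 − 6 = 30; dull display gives 18 − 0 = 18. No deviation. ✓
  Palatable: dull display gives 18 − 0 = 18; bright display gives 36 − 11 = 25. Would deviate. ✗
Try toxic → dull display, palatable → bright display:
  If types separate, dull display earns payment 36 and bright display earns 18.
  Toxic: dull display gives 36 − 0 = 36; bright display gives 18 − 6 = 12. No deviation. ✓
  Palatable: bright display gives 18 − 11 = 7; dull display gives 36 − 0 = 36. Would deviate. ✗
Neither assignment is incentive-compatible.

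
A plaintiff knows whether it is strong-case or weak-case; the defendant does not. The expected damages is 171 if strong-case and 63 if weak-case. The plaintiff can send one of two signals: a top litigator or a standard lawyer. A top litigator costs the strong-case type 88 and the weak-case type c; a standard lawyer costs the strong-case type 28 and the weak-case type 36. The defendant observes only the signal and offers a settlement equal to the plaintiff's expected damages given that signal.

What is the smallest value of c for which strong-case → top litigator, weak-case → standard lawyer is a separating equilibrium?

144

Under separation: top litigator → strong-case (pays 171); standard lawyer → weak-case (pays 63).
Strong-case: 171 − 88 = 83 ≥ 63 − 28 = 35. Holds regardless of c. ✓
Weak-case: 63 − 36 ≥ 171 − c, so c ≥ 171 − 27 = 144.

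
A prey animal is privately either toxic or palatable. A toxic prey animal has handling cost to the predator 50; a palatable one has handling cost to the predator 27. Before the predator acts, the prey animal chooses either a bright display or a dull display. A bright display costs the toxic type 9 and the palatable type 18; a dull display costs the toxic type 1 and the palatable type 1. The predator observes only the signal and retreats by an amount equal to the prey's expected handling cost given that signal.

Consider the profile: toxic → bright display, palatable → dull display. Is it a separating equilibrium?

No

If types separate, bright display earns payment 50 and dull display earns 27.
Toxic: bright display gives 50 − 9 = 41; dull display gives 27 − 1 = 26. No deviation. ✓
Palatable: dull display gives 27 − 1 = 26; bright display gives 50 − 18 = 32. Would deviate. ✗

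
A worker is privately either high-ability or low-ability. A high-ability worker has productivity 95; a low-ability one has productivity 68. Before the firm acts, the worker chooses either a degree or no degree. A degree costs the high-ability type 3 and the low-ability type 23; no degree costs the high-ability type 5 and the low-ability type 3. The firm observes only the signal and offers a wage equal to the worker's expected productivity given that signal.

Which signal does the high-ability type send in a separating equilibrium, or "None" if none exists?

None

Try high-ability → degree, low-ability → no degree:
  Under separation the firm infers type exactly: degree → high-ability (pays 95), no degree → low-ability (pays 68).
  High-ability: degree gives 95 − 3 = 92; no degree gives 68 − 5 = 63. No deviation. ✓
  Low-ability: no degree gives 68 − 3 = 65; degree gives 95 − 23 = 72. Would deviate. ✗
Try high-ability → no degree, low-ability → degree:
  Under separation the firm infers type exactly: no degree → high-ability (pays 95), degree → low-ability (pays 68).
  High-ability: no degree gives 95 − 5 = 90; degree gives 68 − 3 = 65. No deviation. ✓
  Low-ability: degree gives 68 − 23 = 45; no degree gives 95 − 3 = 92. Would deviate. ✗
Neither assignment is incentive-compatible.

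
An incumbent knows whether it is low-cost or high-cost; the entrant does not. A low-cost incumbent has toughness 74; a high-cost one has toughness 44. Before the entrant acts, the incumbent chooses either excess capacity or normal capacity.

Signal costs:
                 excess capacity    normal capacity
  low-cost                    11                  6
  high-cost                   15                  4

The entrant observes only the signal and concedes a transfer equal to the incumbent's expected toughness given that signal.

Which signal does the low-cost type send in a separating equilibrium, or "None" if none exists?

Try low-cost → excess capacity, high-cost → normal capacity:
  If types separate, excess capacity earns payment 74 and normal capacity earns 44.
  Low-cost: excess capacity gives 74 − 11 = 63; normal capacity gives 44 − 6 = 38. No deviation. ✓
  High-cost: normal capacity gives 44 − 4 = 40; excess capacity gives 74 − 15 = 59. Would deviate. ✗
Try low-cost → normal capacity, high-cost → excess capacity:
  If types separate, normal capacity earns payment 74 and excess capacity earns 44.
  Low-cost: normal capacity gives 74 − 6 = 68; excess capacity gives 44 − 11 = 33. No deviation. ✓
  High-cost: excess capacity gives 44 − 15 = 29; normal capacity gives 74 − 4 = 70. Would deviate. ✗
Neither assignment is incentive-compatible.

None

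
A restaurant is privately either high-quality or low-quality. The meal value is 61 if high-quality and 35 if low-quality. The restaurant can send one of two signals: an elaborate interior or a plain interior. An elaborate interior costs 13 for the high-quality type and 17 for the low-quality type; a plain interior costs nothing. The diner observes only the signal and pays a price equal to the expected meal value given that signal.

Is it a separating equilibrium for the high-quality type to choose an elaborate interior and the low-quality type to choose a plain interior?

No

If types separate, elaborate interior earns payment 61 and plain interior earns 35.
High-quality: elaborate interior gives 61 − 13 = 48; plain interior gives 35 − 0 = 35. No deviation. ✓
Low-quality: plain interior gives 35 − 0 = 35; elaborate interior gives 61 − 17 = 44. Would deviate. ✗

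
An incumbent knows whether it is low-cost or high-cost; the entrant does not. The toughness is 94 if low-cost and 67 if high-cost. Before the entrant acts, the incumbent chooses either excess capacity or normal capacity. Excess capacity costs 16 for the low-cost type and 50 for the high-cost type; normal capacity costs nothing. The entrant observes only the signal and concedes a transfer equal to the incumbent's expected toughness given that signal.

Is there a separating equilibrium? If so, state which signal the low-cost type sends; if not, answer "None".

Try low-cost → excess capacity, high-cost → normal capacity:
  Under separation the entrant infers type exactly: excess capacity → low-cost (pays 94), normal capacity → high-cost (pays 67).
  Low-cost: excess capacity gives 94 − 16 = 78; normal capacity gives 67 − 0 = 67. No deviation. ✓
  High-cost: normal capacity gives 67 − 0 = 67; excess capacity gives 94 − 50 = 44. No deviation. ✓
Both hold — the low-cost type sends excess capacity.

excess capacity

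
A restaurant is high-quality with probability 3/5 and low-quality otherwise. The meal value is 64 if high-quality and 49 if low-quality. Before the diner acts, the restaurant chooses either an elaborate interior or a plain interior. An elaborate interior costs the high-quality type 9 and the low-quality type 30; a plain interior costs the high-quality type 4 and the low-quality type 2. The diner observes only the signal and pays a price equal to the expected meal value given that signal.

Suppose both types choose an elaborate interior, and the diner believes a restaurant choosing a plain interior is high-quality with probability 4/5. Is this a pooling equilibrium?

On the equilibrium path (elaborate interior) the diner holds the prior 3/5 and pays 3/5·64 + 2/5·49 = 58. Off-path (plain interior) belief 4/5 gives 4/5·64 + 1/5·49 = 61.
High-quality: elaborate interior gives 58 − 9 = 49; plain interior gives 61 − 4 = 57. Deviates. ✗
Low-quality: elaborate interior gives 58 − 30 = 28; plain interior gives 61 − 2 = 59. Deviates. ✗

No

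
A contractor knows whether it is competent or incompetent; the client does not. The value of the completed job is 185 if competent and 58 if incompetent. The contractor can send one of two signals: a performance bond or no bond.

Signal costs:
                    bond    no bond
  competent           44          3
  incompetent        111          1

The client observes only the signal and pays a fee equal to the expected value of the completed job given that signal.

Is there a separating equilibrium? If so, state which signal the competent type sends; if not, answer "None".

Try competent → bond, incompetent → no bond:
  If types separate, bond earns payment 185 and no bond earns 58.
  Competent: bond gives 185 − 44 = 141; no bond gives 58 − 3 = 55. No deviation. ✓
  Incompetent: no bond gives 58 − 1 = 57; bond gives 185 − 111 = 74. Would deviate. ✗
Try competent → no bond, incompetent → bond:
  If types separate, no bond earns payment 185 and bond earns 58.
  Competent: no bond gives 185 − 3 = 182; bond gives 58 − 44 = 14. No deviation. ✓
  Incompetent: bond gives 58 − 111 = -53; no bond gives 185 − 1 = 184. Would deviate. ✗
Neither assignment is incentive-compatible.

None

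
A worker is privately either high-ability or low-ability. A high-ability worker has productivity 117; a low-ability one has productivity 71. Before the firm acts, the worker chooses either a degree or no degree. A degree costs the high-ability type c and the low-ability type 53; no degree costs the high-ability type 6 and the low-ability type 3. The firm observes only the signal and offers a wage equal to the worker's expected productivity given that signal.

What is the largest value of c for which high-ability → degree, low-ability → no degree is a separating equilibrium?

Under separation: degree → high-ability (pays 117); no degree → low-ability (pays 71).
Low-ability: 71 − 3 = 68 ≥ 117 − 53 = 64. Holds regardless of c. ✓
High-ability: 117 − c ≥ 71 − 6, so c ≤ 117 − 65 = 52.

52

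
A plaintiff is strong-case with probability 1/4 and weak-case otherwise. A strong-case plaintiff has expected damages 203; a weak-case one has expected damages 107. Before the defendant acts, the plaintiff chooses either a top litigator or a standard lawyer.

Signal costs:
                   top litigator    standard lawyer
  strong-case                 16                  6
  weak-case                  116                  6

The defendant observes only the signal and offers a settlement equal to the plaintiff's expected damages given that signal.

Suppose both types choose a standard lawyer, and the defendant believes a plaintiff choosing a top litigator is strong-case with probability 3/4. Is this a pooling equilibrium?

On the equilibrium path (standard lawyer) the defendant holds the prior 1/4 and pays 1/4·203 + 3/4·107 = 131. Off-path (top litigator) belief 3/4 gives 3/4·203 + 1/4·107 = 179.
Strong-case: standard lawyer gives 131 − 6 = 125; top litigator gives 179 − 16 = 163. Deviates. ✗
Weak-case: standard lawyer gives 131 − 6 = 125; top litigator gives 179 − 116 = 63. Stays. ✓

No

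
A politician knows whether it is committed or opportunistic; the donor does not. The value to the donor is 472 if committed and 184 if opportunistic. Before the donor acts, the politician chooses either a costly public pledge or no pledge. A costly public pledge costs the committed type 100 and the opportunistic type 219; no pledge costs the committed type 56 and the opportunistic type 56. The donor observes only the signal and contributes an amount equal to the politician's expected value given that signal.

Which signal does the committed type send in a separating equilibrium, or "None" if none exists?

None

Try committed → pledge, opportunistic → no pledge:
  Under separation the donor infers type exactly: pledge → committed (pays 472), no pledge → opportunistic (pays 184).
  Committed: pledge gives 472 − 100 = 372; no pledge gives 184 − 56 = 128. No deviation. ✓
  Opportunistic: no pledge gives 184 − 56 = 128; pledge gives 472 − 219 = 253. Would deviate. ✗
Try committed → no pledge, opportunistic → pledge:
  Under separation the donor infers type exactly: no pledge → committed (pays 472), pledge → opportunistic (pays 184).
  Committed: no pledge gives 472 − 56 = 416; pledge gives 184 − 100 = 84. No deviation. ✓
  Opportunistic: pledge gives 184 − 219 = -35; no pledge gives 472 − 56 = 416. Would deviate. ✗
Neither assignment is incentive-compatible.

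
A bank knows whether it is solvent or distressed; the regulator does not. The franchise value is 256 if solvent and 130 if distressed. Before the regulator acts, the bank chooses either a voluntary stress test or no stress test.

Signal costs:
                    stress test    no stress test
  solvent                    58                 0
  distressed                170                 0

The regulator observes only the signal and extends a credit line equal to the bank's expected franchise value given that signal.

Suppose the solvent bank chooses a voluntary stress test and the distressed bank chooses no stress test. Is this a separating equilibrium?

If types separate, stress test earns payment 256 and no stress test earns 130.
Solvent: stress test gives 256 − 58 = 198; no stress test gives 130 − 0 = 130. No deviation. ✓
Distressed: no stress test gives 130 − 0 = 130; stress test gives 256 − 170 = 86. No deviation. ✓
Both incentive constraints hold.

Yes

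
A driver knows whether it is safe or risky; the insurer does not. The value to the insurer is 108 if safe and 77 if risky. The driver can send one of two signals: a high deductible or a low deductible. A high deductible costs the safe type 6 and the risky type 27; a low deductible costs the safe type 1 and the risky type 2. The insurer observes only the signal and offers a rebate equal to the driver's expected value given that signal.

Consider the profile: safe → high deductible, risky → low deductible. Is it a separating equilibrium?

No

If types separate, high deductible earns payment 108 and low deductible earns 77.
Safe: high deductible gives 108 − 6 = 102; low deductible gives 77 − 1 = 76. No deviation. ✓
Risky: low deductible gives 77 − 2 = 75; high deductible gives 108 − 27 = 81. Would deviate. ✗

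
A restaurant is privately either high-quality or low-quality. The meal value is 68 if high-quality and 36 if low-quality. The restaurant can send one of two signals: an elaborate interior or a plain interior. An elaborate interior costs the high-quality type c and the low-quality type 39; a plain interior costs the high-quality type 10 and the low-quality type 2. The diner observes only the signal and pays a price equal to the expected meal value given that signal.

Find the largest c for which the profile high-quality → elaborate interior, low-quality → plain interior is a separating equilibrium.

Under separation: elaborate interior → high-quality (pays 68); plain interior → low-quality (pays 36).
Low-quality: 36 − 2 = 34 ≥ 68 − 39 = 29. Holds regardless of c. ✓
High-quality: 68 − c ≥ 36 − 10, so c ≤ 68 − 26 = 42.

42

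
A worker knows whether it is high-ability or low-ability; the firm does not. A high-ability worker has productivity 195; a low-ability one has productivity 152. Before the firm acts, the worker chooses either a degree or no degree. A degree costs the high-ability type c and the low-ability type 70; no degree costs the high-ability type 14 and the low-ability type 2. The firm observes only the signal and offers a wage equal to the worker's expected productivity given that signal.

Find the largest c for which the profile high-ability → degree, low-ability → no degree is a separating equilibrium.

57

Under separation: degree → high-ability (pays 195); no degree → low-ability (pays 152).
Low-ability: 152 − 2 = 150 ≥ 195 − 70 = 125. Holds regardless of c. ✓
High-ability: 195 − c ≥ 152 − 14, so c ≤ 195 − 138 = 57.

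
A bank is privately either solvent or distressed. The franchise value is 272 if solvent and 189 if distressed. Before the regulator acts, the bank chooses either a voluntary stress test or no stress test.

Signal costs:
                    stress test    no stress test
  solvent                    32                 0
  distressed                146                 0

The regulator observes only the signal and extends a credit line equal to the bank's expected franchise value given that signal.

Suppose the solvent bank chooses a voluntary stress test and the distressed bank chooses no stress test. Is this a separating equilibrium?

If types separate, stress test earns payment 272 and no stress test earns 189.
Solvent: stress test gives 272 − 32 = 240; no stress test gives 189 − 0 = 189. No deviation. ✓
Distressed: no stress test gives 189 − 0 = 189; stress test gives 272 − 146 = 126. No deviation. ✓
Both incentive constraints hold.

Yes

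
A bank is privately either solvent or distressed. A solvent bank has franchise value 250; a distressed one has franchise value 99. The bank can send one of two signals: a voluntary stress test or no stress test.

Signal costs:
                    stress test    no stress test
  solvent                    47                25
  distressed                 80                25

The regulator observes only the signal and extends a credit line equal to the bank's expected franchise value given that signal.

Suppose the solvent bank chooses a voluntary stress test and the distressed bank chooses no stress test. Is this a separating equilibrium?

Under separation the regulator infers type exactly: stress test → solvent (pays 250), no stress test → distressed (pays 99).
Solvent: stress test gives 250 − 47 = 203; no stress test gives 99 − 25 = 74. No deviation. ✓
Distressed: no stress test gives 99 − 25 = 74; stress test gives 250 − 80 = 170. Would deviate. ✗

No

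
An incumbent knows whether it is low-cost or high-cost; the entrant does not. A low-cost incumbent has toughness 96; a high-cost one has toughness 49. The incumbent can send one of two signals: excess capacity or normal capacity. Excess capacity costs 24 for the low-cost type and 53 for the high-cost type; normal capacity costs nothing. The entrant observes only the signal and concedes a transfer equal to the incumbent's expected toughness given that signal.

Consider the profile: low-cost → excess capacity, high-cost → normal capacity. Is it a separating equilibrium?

Under separation the entrant infers type exactly: excess capacity → low-cost (pays 96), normal capacity → high-cost (pays 49).
Low-cost: excess capacity gives 96 − 24 = 72; normal capacity gives 49 − 0 = 49. No deviation. ✓
High-cost: normal capacity gives 49 − 0 = 49; excess capacity gives 96 − 53 = 43. No deviation. ✓
Neither type gains from mimicking the other.

Yes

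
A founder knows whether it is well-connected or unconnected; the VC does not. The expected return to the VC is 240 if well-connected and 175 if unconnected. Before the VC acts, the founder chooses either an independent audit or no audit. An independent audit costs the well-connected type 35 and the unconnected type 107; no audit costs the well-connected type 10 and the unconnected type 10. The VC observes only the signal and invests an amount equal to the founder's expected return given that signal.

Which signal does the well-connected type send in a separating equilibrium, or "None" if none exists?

Try well-connected → audit, unconnected → no audit:
  If types separate, audit earns payment 240 and no audit earns 175.
  Well-connected: audit gives 240 − 35 = 205; no audit gives 175 − 10 = 165. No deviation. ✓
  Unconnected: no audit gives 175 − 10 = 165; audit gives 240 − 107 = 133. No deviation. ✓
Both hold — the well-connected type sends audit.

audit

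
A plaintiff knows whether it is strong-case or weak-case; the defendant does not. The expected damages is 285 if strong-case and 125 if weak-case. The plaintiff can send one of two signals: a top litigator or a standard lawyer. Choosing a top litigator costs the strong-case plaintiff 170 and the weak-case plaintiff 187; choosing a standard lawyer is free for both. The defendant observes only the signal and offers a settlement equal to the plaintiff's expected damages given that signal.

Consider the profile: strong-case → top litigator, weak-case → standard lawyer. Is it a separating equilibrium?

No

Under separation the defendant infers type exactly: top litigator → strong-case (pays 285), standard lawyer → weak-case (pays 125).
Strong-case: top litigator gives 285 − 170 = 115; standard lawyer gives 125 − 0 = 125. Would deviate. ✗
Weak-case: standard lawyer gives 125 − 0 = 125; top litigator gives 285 − 187 = 98. No deviation. ✓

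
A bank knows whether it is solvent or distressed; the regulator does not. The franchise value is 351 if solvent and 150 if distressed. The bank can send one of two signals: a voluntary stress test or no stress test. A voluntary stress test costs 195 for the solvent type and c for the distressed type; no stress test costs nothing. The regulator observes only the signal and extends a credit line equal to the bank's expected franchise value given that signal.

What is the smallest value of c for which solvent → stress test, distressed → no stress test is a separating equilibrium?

201

Under separation: stress test → solvent (pays 351); no stress test → distressed (pays 150).
Solvent: 351 − 195 = 156 ≥ 150 − 0 = 150. Holds regardless of c. ✓
Distressed: 150 − 0 ≥ 351 − c, so c ≥ 351 − 150 = 201.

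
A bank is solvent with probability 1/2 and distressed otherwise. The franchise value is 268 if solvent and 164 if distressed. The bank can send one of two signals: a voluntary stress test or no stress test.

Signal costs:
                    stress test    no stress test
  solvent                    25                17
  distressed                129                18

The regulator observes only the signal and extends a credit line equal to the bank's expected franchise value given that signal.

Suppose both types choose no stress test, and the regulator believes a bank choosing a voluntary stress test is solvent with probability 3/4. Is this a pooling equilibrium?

At the pooled signal (no stress test) the regulator holds the prior 1/2 and pays 1/2·268 + 1/2·164 = 216. Off-path (stress test) belief 3/4 gives 3/4·268 + 1/4·164 = 242.
Solvent: no stress test gives 216 − 17 = 199; stress test gives 242 − 25 = 217. Deviates. ✗
Distressed: no stress test gives 216 − 18 = 198; stress test gives 242 − 129 = 113. Stays. ✓

No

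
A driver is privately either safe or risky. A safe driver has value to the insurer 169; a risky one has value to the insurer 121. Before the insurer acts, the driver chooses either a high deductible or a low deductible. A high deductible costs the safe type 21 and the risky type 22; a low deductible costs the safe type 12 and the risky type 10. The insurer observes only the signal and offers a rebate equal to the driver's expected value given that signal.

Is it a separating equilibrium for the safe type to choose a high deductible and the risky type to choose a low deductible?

Under separation the insurer infers type exactly: high deductible → safe (pays 169), low deductible → risky (pays 121).
Safe: high deductible gives 169 − 21 = 148; low deductible gives 121 − 12 = 109. No deviation. ✓
Risky: low deductible gives 121 − 10 = 111; high deductible gives 169 − 22 = 147. Would deviate. ✗

No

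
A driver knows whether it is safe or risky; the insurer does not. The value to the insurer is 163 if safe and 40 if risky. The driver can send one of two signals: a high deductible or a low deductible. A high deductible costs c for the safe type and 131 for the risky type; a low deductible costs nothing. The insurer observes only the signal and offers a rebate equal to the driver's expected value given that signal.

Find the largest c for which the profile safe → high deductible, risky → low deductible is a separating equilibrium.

123

Under separation: high deductible → safe (pays 163); low deductible → risky (pays 40).
Risky: 40 − 0 = 40 ≥ 163 − 131 = 32. Holds regardless of c. ✓
Safe: 163 − c ≥ 40 − 0, so c ≤ 163 − 40 = 123.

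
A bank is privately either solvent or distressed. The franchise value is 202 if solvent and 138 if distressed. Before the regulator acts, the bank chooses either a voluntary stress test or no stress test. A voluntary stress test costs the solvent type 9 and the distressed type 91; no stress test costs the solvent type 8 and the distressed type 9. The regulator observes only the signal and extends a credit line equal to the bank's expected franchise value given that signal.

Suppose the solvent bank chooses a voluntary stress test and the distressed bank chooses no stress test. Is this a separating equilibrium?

Under separation the regulator infers type exactly: stress test → solvent (pays 202), no stress test → distressed (pays 138).
Solvent: stress test gives 202 − 9 = 193; no stress test gives 138 − 8 = 130. No deviation. ✓
Distressed: no stress test gives 138 − 9 = 129; stress test gives 202 − 91 = 111. No deviation. ✓
Both incentive constraints hold.

Yes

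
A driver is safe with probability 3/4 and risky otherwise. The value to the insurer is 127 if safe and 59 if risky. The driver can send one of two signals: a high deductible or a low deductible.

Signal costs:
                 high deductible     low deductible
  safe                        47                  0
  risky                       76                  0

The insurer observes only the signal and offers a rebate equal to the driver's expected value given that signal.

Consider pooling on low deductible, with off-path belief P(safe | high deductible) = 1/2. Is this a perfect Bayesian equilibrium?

Yes

At the pooled signal (low deductible) the insurer holds the prior 3/4 and pays 3/4·127 + 1/4·59 = 110. Off-path (high deductible) belief 1/2 gives 1/2·127 + 1/2·59 = 93.
Safe: low deductible gives 110 − 0 = 110; high deductible gives 93 − 47 = 46. Stays. ✓
Risky: low deductible gives 110 − 0 = 110; high deductible gives 93 − 76 = 17. Stays. ✓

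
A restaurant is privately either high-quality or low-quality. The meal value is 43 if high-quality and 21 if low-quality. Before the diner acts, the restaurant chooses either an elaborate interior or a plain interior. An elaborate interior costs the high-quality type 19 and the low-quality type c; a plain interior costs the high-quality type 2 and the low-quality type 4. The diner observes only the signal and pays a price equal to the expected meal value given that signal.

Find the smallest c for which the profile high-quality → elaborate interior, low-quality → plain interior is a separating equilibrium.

Under separation: elaborate interior → high-quality (pays 43); plain interior → low-quality (pays 21).
High-quality: 43 − 19 = 24 ≥ 21 − 2 = 19. Holds regardless of c. ✓
Low-quality: 21 − 4 ≥ 43 − c, so c ≥ 43 − 17 = 26.

26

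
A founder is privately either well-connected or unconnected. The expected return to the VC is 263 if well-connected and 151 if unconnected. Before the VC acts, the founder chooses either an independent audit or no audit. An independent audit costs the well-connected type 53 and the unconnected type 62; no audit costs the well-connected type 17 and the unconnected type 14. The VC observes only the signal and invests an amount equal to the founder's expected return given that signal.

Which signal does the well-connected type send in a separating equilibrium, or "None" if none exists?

Try well-connected → audit, unconnected → no audit:
  If types separate, audit earns payment 263 and no audit earns 151.
  Well-connected: audit gives 263 − 53 = 210; no audit gives 151 − 17 = 134. No deviation. ✓
  Unconnected: no audit gives 151 − 14 = 137; audit gives 263 − 62 = 201. Would deviate. ✗
Try well-connected → no audit, unconnected → audit:
  If types separate, no audit earns payment 263 and audit earns 151.
  Well-connected: no audit gives 263 − 17 = 246; audit gives 151 − 53 = 98. No deviation. ✓
  Unconnected: audit gives 151 − 62 = 89; no audit gives 263 − 14 = 249. Would deviate. ✗
Neither assignment is incentive-compatible.

None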